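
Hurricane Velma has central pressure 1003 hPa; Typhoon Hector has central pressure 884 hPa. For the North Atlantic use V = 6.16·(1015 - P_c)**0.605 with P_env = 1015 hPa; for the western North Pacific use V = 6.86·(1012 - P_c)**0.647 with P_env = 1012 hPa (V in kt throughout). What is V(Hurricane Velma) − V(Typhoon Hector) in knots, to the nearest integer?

-131 kt

Hurricane Velma: ΔP = 12; V ≈ 6.16 × 12^0.605 ≈ 27.70 kt.
Typhoon Hector: ΔP = 128; V ≈ 6.86 × 128^0.647 ≈ 158.38 kt.
Difference ≈ 27.70 − 158.38 = -130.68 → -131 kt.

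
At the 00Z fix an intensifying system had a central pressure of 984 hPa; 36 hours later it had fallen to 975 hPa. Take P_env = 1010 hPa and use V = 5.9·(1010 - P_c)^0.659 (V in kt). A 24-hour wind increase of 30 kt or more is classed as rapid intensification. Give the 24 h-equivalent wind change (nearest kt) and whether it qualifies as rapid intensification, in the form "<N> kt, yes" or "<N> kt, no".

7 kt, no

V₁: ΔP = 26, V ≈ 5.9 × 26^0.659 ≈ 50.50 kt.
V₂: ΔP = 35, V ≈ 5.9 × 35^0.659 ≈ 61.43 kt.
ΔV over 36 h = 10.93 kt → 24 h equivalent = 10.93 × 24/36 ≈ 7.29 kt.
7 kt < 30 kt ⇒ not rapid intensification.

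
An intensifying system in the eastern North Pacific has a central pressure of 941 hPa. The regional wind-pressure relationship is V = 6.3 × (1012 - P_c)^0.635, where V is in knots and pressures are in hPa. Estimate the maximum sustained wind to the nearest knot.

ΔP = 1012 − 941 = 71 hPa.
71^0.635 ≈ 14.981.
V ≈ 6.3 × 14.981 ≈ 94.4 kt.

94 kt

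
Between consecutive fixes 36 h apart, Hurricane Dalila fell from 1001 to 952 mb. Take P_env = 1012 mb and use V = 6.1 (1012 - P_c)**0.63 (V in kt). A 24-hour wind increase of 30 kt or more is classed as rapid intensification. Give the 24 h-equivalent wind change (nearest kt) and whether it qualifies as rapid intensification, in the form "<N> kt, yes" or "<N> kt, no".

35 kt, yes

V₁: ΔP = 11, V ≈ 6.1 × 11^0.63 ≈ 27.63 kt.
V₂: ΔP = 60, V ≈ 6.1 × 60^0.63 ≈ 80.46 kt.
ΔV over 36 h = 52.83 kt → 24 h equivalent = 52.83 × 24/36 ≈ 35.22 kt.
35 kt ≥ 30 kt ⇒ rapid intensification.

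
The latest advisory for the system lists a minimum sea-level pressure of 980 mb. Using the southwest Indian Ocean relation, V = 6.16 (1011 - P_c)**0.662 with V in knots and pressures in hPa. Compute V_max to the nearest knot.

ΔP = 1011 − 980 = 31 mb.
31^0.662 ≈ 9.711.
V ≈ 6.16 × 9.711 ≈ 59.8 kt.

60 kt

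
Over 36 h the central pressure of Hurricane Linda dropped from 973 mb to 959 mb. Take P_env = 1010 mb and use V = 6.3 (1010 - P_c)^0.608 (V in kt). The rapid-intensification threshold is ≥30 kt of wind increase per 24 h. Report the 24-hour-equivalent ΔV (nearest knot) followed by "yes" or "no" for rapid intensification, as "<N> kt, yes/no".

V₁: ΔP = 37, V ≈ 6.3 × 37^0.608 ≈ 56.60 kt.
V₂: ΔP = 51, V ≈ 6.3 × 51^0.608 ≈ 68.79 kt.
ΔV over 36 h = 12.19 kt → 24 h equivalent = 12.19 × 24/36 ≈ 8.13 kt.
8 kt < 30 kt ⇒ not rapid intensification.

8 kt, no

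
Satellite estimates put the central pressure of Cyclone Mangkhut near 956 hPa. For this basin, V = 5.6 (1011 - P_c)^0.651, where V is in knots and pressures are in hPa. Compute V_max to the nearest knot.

76 kt

ΔP = 1011 − 956 = 55 hPa.
55^0.651 ≈ 13.582.
V ≈ 5.6 × 13.582 ≈ 76.1 kt.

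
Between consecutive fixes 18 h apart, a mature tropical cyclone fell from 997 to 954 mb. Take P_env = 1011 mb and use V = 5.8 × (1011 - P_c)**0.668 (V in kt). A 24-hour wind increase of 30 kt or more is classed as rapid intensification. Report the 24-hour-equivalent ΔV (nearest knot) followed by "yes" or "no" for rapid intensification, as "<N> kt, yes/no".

70 kt, yes

V₁: ΔP = 14, V ≈ 5.8 × 14^0.668 ≈ 33.81 kt.
V₂: ΔP = 57, V ≈ 5.8 × 57^0.668 ≈ 86.37 kt.
ΔV over 18 h = 52.56 kt → 24 h equivalent = 52.56 × 24/18 ≈ 70.08 kt.
70 kt ≥ 30 kt ⇒ rapid intensification.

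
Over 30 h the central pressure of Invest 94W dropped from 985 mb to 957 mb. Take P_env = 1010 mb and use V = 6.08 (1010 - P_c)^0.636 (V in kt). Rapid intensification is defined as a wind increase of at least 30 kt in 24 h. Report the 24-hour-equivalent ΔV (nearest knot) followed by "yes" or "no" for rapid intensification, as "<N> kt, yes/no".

V₁: ΔP = 25, V ≈ 6.08 × 25^0.636 ≈ 47.10 kt.
V₂: ΔP = 53, V ≈ 6.08 × 53^0.636 ≈ 75.95 kt.
ΔV over 30 h = 28.85 kt → 24 h equivalent = 28.85 × 24/30 ≈ 23.08 kt.
23 kt < 30 kt ⇒ not rapid intensification.

23 kt, no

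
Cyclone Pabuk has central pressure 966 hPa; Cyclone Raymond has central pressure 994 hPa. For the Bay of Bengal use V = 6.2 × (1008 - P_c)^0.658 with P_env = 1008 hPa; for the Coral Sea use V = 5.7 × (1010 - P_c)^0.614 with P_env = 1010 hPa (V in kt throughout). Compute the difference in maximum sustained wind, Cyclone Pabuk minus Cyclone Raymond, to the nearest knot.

Cyclone Pabuk: ΔP = 42; V ≈ 6.2 × 42^0.658 ≈ 72.53 kt.
Cyclone Raymond: ΔP = 16; V ≈ 5.7 × 16^0.614 ≈ 31.28 kt.
Difference ≈ 72.53 − 31.28 = 41.25 → 41 kt.

41 kt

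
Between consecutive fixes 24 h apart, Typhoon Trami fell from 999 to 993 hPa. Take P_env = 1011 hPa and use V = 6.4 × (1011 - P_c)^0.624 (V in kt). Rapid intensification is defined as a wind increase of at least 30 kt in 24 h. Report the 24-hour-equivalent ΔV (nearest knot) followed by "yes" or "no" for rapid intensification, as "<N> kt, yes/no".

V₁: ΔP = 12, V ≈ 6.4 × 12^0.624 ≈ 30.17 kt.
V₂: ΔP = 18, V ≈ 6.4 × 18^0.624 ≈ 38.86 kt.
ΔV over 24 h = 8.69 kt → 24 h equivalent = 8.69 × 24/24 ≈ 8.69 kt.
9 kt < 30 kt ⇒ not rapid intensification.

9 kt, no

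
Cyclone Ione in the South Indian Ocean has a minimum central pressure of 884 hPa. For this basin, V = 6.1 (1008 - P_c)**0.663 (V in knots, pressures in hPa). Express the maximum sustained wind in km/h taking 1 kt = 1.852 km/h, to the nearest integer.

276 km/h

ΔP = 1008 − 884 = 124 hPa.
V ≈ 6.1 × 124^0.663 = 6.1 × 24.431 ≈ 149.028 kt.
149.028 × 1.852 ≈ 276.00 km/h → 276 km/h.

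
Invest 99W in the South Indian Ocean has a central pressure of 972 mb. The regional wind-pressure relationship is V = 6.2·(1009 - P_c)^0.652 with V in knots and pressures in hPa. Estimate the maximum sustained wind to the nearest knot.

ΔP = 1009 − 972 = 37 mb.
37^0.652 ≈ 10.531.
V ≈ 6.2 × 10.531 ≈ 65.3 kt.

65 kt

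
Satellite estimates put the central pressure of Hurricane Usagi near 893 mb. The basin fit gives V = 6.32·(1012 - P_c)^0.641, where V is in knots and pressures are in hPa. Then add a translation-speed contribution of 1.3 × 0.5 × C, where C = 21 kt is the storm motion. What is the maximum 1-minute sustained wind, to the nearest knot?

149 kt

ΔP = 1012 − 893 = 119 mb.
119^0.641 ≈ 21.401.
V ≈ 6.32 × 21.401 ≈ 135.3 kt.
Translation term: 1.3 × 0.5 × 21 = 13.65 kt.
Corrected V ≈ 148.95 kt → 149 kt.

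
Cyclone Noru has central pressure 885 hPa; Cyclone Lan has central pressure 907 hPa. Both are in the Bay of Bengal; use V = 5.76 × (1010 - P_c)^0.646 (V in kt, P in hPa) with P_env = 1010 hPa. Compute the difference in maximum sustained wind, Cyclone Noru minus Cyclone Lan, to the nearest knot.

Cyclone Noru: ΔP = 125; V ≈ 5.76 × 125^0.646 ≈ 130.32 kt.
Cyclone Lan: ΔP = 103; V ≈ 5.76 × 103^0.646 ≈ 115.00 kt.
Difference ≈ 130.32 − 115.00 = 15.32 → 15 kt.

15 kt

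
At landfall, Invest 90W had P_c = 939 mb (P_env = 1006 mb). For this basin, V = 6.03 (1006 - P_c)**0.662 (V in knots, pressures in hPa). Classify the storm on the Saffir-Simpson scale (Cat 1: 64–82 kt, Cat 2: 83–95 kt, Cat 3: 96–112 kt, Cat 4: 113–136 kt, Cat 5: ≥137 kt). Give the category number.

ΔP = 1006 − 939 = 67 mb.
V ≈ 6.03 × 67^0.662 = 6.03 × 16.18 ≈ 98 kt.
98 kt falls in the Category 3 band.

3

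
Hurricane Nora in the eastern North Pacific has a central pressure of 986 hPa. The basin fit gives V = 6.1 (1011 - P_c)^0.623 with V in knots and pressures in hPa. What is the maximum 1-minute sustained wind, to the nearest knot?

45 kt

ΔP = 1011 − 986 = 25 hPa.
25^0.623 ≈ 7.429.
V ≈ 6.1 × 7.429 ≈ 45.3 kt.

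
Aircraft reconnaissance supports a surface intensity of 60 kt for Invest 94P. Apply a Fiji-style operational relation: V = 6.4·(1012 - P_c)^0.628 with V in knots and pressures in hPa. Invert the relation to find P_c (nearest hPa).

977 hPa

ΔP = (V / 6.4)^(1/0.628) = (60/6.4)^1.592.
60/6.4 = 9.375; 9.375^1.592 ≈ 35.30 hPa.
P_c = 1012 − 35.30 = 976.70 ≈ 977 hPa.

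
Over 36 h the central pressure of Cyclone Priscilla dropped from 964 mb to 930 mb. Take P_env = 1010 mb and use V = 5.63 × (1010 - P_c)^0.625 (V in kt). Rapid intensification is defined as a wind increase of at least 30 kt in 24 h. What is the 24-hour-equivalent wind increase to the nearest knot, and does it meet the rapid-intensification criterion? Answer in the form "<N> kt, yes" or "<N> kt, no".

17 kt, no

V₁: ΔP = 46, V ≈ 5.63 × 46^0.625 ≈ 61.62 kt.
V₂: ΔP = 80, V ≈ 5.63 × 80^0.625 ≈ 87.08 kt.
ΔV over 36 h = 25.46 kt → 24 h equivalent = 25.46 × 24/36 ≈ 16.97 kt.
17 kt < 30 kt ⇒ not rapid intensification.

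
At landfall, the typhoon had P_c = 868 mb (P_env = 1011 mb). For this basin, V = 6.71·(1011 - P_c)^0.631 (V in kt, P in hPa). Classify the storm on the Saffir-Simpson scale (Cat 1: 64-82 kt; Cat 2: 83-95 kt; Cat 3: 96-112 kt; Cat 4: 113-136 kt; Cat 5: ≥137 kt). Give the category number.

5

ΔP = 1011 − 868 = 143 mb.
V ≈ 6.71 × 143^0.631 = 6.71 × 22.91 ≈ 154 kt.
154 kt falls in the Category 5 band.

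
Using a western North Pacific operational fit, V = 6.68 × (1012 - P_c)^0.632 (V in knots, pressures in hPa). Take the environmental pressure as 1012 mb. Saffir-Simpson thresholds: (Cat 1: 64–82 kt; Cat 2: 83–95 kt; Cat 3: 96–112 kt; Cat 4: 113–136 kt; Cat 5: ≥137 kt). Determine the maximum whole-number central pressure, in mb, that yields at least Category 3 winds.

Category 3 begins at V = 96 kt.
Required ΔP = (96/6.68)^(1/0.632) = 14.371^1.582 ≈ 67.84 mb.
P_c ≤ 1012 − 67.84 = 944.16, so the highest integer P_c is 944 mb.

944 mb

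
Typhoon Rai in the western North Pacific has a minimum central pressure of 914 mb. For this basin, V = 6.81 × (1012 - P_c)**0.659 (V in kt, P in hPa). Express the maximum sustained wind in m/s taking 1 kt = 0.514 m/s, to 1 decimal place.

71.8 m/s

ΔP = 1012 − 914 = 98 mb.
V ≈ 6.81 × 98^0.659 = 6.81 × 20.522 ≈ 139.754 kt.
139.754 × 0.514 ≈ 71.83 m/s → 71.8 m/s.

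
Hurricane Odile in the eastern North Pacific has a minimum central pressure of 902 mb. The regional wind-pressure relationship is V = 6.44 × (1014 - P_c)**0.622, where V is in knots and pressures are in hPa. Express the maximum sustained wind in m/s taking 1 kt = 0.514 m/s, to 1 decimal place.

62.3 m/s

ΔP = 1014 − 902 = 112 mb.
V ≈ 6.44 × 112^0.622 = 6.44 × 18.820 ≈ 121.199 kt.
121.199 × 0.514 ≈ 62.30 m/s → 62.3 m/s.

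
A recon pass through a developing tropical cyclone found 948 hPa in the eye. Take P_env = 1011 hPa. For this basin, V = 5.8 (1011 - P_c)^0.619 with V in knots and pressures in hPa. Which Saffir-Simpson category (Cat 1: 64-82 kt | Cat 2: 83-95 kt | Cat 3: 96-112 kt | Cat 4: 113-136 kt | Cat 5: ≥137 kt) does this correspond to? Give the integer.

1

ΔP = 1011 − 948 = 63 hPa.
V ≈ 5.8 × 63^0.619 = 5.8 × 13.00 ≈ 75 kt.
75 kt falls in the Category 1 band.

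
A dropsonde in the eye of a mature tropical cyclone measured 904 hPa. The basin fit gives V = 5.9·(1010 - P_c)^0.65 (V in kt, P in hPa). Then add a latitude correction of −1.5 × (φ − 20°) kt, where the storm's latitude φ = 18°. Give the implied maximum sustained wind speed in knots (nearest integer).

125 kt

ΔP = 1010 − 904 = 106 hPa.
106^0.65 ≈ 20.723.
V ≈ 5.9 × 20.723 ≈ 122.3 kt.
Latitude correction: −1.5 × (18 − 20) = 3 kt.
Corrected V ≈ 125.3 kt → 125 kt.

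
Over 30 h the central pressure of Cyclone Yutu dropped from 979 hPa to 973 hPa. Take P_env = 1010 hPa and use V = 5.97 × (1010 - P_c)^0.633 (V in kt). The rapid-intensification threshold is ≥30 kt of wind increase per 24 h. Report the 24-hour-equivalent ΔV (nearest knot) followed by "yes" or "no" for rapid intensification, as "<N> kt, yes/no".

V₁: ΔP = 31, V ≈ 5.97 × 31^0.633 ≈ 52.48 kt.
V₂: ΔP = 37, V ≈ 5.97 × 37^0.633 ≈ 58.70 kt.
ΔV over 30 h = 6.22 kt → 24 h equivalent = 6.22 × 24/30 ≈ 4.98 kt.
5 kt < 30 kt ⇒ not rapid intensification.

5 kt, no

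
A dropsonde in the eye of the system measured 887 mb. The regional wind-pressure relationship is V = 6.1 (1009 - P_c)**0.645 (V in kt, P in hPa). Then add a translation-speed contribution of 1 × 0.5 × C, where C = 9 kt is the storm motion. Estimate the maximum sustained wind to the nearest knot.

ΔP = 1009 − 887 = 122 mb.
122^0.645 ≈ 22.167.
V ≈ 6.1 × 22.167 ≈ 135.2 kt.
Translation term: 1 × 0.5 × 9 = 4.5 kt.
Corrected V ≈ 139.7 kt → 140 kt.

140 kt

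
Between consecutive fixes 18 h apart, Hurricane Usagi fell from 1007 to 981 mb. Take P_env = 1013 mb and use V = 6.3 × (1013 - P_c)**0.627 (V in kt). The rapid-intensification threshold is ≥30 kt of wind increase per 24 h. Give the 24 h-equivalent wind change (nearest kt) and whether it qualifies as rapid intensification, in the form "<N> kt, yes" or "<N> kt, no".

V₁: ΔP = 6, V ≈ 6.3 × 6^0.627 ≈ 19.37 kt.
V₂: ΔP = 32, V ≈ 6.3 × 32^0.627 ≈ 55.34 kt.
ΔV over 18 h = 35.97 kt → 24 h equivalent = 35.97 × 24/18 ≈ 47.96 kt.
48 kt ≥ 30 kt ⇒ rapid intensification.

48 kt, yes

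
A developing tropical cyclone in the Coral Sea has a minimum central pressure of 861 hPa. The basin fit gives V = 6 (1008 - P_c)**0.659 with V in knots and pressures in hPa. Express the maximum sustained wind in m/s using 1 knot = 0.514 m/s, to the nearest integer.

83 m/s

ΔP = 1008 − 861 = 147 hPa.
V ≈ 6 × 147^0.659 = 6 × 26.808 ≈ 160.847 kt.
160.847 × 0.514 ≈ 82.68 m/s → 83 m/s.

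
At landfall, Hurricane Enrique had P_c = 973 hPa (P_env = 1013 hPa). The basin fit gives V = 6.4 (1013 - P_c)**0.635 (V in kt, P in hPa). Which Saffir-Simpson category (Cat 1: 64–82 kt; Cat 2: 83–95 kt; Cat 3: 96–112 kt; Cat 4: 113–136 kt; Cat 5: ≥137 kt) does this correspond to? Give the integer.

1

ΔP = 1013 − 973 = 40 hPa.
V ≈ 6.4 × 40^0.635 = 6.4 × 10.41 ≈ 67 kt.
67 kt falls in the Category 1 band.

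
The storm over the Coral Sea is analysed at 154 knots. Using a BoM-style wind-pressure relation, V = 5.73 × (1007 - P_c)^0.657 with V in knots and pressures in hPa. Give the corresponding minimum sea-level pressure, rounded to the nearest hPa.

ΔP = (V / 5.73)^(1/0.657) = (154/5.73)^1.522.
154/5.73 = 26.876; 26.876^1.522 ≈ 149.83 hPa.
P_c = 1007 − 149.83 = 857.17 ≈ 857 hPa.

857 hPa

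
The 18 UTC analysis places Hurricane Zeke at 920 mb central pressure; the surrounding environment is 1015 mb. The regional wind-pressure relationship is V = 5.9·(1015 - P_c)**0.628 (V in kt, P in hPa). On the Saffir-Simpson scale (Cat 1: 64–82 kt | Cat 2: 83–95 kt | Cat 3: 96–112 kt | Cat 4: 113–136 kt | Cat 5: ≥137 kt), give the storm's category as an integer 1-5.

ΔP = 1015 − 920 = 95 mb.
V ≈ 5.9 × 95^0.628 = 5.9 × 17.46 ≈ 103 kt.
103 kt falls in the Category 3 band.

3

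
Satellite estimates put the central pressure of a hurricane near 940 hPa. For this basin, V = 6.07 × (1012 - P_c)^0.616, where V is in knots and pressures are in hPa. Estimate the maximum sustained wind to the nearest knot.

85 kt

ΔP = 1012 − 940 = 72 hPa.
72^0.616 ≈ 13.935.
V ≈ 6.07 × 13.935 ≈ 84.6 kt.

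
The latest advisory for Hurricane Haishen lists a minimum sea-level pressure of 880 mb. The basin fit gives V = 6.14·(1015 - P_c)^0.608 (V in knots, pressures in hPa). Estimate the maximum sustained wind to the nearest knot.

121 kt

ΔP = 1015 − 880 = 135 mb.
135^0.608 ≈ 19.735.
V ≈ 6.14 × 19.735 ≈ 121.2 kt.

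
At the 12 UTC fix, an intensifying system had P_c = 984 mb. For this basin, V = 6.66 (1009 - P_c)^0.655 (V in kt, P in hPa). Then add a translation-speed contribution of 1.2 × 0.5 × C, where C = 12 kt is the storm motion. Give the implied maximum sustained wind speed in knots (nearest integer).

ΔP = 1009 − 984 = 25 mb.
25^0.655 ≈ 8.235.
V ≈ 6.66 × 8.235 ≈ 54.8 kt.
Translation term: 1.2 × 0.5 × 12 = 7.2 kt.
Corrected V ≈ 62 kt → 62 kt.

62 kt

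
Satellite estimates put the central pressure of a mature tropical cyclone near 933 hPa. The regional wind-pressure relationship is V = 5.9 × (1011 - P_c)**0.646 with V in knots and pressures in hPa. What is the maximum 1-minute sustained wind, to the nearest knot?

ΔP = 1011 − 933 = 78 hPa.
78^0.646 ≈ 16.684.
V ≈ 5.9 × 16.684 ≈ 98.4 kt.

98 kt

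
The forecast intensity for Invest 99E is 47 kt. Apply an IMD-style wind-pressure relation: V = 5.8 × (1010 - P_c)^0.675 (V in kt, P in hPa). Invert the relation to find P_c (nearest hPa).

ΔP = (V / 5.8)^(1/0.675) = (47/5.8)^1.481.
47/5.8 = 8.103; 8.103^1.481 ≈ 22.19 hPa.
P_c = 1010 − 22.19 = 987.81 ≈ 988 hPa.

988 hPa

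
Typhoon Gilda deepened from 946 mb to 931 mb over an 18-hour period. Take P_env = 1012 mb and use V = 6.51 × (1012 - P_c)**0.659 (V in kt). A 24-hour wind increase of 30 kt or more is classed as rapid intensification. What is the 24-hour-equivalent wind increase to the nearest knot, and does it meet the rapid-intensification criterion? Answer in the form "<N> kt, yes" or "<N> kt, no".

V₁: ΔP = 66, V ≈ 6.51 × 66^0.659 ≈ 102.96 kt.
V₂: ΔP = 81, V ≈ 6.51 × 81^0.659 ≈ 117.83 kt.
ΔV over 18 h = 14.87 kt → 24 h equivalent = 14.87 × 24/18 ≈ 19.83 kt.
20 kt < 30 kt ⇒ not rapid intensification.

20 kt, no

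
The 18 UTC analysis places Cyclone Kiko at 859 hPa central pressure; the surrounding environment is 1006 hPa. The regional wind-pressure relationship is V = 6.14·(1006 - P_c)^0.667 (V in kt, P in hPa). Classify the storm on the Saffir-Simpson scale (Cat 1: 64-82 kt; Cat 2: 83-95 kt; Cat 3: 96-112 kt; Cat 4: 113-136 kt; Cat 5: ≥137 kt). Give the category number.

5

ΔP = 1006 − 859 = 147 hPa.
V ≈ 6.14 × 147^0.667 = 6.14 × 27.90 ≈ 171 kt.
171 kt falls in the Category 5 band.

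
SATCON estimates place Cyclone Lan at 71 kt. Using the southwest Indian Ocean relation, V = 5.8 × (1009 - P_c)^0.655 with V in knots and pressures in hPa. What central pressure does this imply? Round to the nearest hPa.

ΔP = (V / 5.8)^(1/0.655) = (71/5.8)^1.527.
71/5.8 = 12.241; 12.241^1.527 ≈ 45.79 hPa.
P_c = 1009 − 45.79 = 963.21 ≈ 963 hPa.

963 hPa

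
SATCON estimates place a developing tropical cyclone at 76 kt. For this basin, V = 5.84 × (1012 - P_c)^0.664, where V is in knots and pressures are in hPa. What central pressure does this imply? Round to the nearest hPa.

964 hPa

ΔP = (V / 5.84)^(1/0.664) = (76/5.84)^1.506.
76/5.84 = 13.014; 13.014^1.506 ≈ 47.68 hPa.
P_c = 1012 − 47.68 = 964.32 ≈ 964 hPa.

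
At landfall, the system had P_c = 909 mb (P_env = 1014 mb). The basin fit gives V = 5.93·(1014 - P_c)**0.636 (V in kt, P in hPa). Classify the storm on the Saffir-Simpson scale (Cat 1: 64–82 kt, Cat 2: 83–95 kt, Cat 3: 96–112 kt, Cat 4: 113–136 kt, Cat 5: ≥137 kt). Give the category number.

ΔP = 1014 − 909 = 105 mb.
V ≈ 5.93 × 105^0.636 = 5.93 × 19.30 ≈ 114 kt.
114 kt falls in the Category 4 band.

4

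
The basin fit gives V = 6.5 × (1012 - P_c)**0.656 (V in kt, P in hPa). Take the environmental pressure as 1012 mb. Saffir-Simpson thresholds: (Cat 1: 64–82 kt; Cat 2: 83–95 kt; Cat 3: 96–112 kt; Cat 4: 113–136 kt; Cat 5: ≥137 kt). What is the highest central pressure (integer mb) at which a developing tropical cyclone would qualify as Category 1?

Category 1 begins at V = 64 kt.
Required ΔP = (64/6.5)^(1/0.656) = 9.846^1.524 ≈ 32.67 mb.
P_c ≤ 1012 − 32.67 = 979.33, so the highest integer P_c is 979 mb.

979 mb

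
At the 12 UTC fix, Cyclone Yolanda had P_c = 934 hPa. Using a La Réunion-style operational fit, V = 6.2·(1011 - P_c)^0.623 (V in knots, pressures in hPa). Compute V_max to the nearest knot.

93 kt

ΔP = 1011 − 934 = 77 hPa.
77^0.623 ≈ 14.972.
V ≈ 6.2 × 14.972 ≈ 92.8 kt.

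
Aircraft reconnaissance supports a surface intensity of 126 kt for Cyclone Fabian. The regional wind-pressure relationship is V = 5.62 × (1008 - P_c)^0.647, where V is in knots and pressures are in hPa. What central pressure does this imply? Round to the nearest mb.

886 mb

ΔP = (V / 5.62)^(1/0.647) = (126/5.62)^1.546.
126/5.62 = 22.420; 22.420^1.546 ≈ 122.33 mb.
P_c = 1008 − 122.33 = 885.67 ≈ 886 mb.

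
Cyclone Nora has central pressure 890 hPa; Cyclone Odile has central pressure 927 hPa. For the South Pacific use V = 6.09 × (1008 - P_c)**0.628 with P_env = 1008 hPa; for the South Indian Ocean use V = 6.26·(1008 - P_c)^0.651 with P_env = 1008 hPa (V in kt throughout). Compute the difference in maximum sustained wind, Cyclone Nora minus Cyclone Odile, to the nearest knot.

Cyclone Nora: ΔP = 118; V ≈ 6.09 × 118^0.628 ≈ 121.83 kt.
Cyclone Odile: ΔP = 81; V ≈ 6.26 × 81^0.651 ≈ 109.40 kt.
Difference ≈ 121.83 − 109.40 = 12.43 → 12 kt.

12 kt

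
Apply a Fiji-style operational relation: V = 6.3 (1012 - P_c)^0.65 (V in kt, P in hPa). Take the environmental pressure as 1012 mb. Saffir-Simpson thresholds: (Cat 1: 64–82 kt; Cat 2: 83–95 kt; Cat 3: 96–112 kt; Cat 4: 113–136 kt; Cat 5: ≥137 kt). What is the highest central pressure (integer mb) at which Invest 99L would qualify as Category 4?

Category 4 begins at V = 113 kt.
Required ΔP = (113/6.3)^(1/0.65) = 17.937^1.538 ≈ 84.88 mb.
P_c ≤ 1012 − 84.88 = 927.12, so the highest integer P_c is 927 mb.

927 mb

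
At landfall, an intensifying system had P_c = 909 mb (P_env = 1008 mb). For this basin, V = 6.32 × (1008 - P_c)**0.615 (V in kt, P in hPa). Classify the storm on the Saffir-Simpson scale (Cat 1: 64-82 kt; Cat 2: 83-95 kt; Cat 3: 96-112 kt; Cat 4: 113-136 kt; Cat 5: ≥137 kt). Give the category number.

3

ΔP = 1008 − 909 = 99 mb.
V ≈ 6.32 × 99^0.615 = 6.32 × 16.88 ≈ 107 kt.
107 kt falls in the Category 3 band.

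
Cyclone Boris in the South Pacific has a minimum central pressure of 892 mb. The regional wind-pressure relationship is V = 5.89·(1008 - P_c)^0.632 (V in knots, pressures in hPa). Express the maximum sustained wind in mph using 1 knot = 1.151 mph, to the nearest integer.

ΔP = 1008 − 892 = 116 mb.
V ≈ 5.89 × 116^0.632 = 5.89 × 20.171 ≈ 118.810 kt.
118.810 × 1.151 ≈ 136.75 mph → 137 mph.

137 mph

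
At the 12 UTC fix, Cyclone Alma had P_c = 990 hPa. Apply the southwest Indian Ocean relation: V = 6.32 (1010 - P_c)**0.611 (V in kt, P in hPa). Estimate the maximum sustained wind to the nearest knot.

39 kt

ΔP = 1010 − 990 = 20 hPa.
20^0.611 ≈ 6.236.
V ≈ 6.32 × 6.236 ≈ 39.4 kt.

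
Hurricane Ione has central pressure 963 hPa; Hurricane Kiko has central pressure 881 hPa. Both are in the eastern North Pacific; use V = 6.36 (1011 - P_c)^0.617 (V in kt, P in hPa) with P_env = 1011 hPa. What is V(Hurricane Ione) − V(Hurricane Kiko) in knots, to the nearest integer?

-59 kt

Hurricane Ione: ΔP = 48; V ≈ 6.36 × 48^0.617 ≈ 69.31 kt.
Hurricane Kiko: ΔP = 130; V ≈ 6.36 × 130^0.617 ≈ 128.16 kt.
Difference ≈ 69.31 − 128.16 = -58.85 → -59 kt.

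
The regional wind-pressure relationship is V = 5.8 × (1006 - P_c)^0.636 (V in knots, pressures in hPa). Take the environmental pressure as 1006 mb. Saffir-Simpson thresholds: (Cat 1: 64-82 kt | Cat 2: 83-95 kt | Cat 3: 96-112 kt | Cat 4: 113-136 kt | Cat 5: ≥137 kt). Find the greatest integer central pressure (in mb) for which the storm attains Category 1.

962 mb

Category 1 begins at V = 64 kt.
Required ΔP = (64/5.8)^(1/0.636) = 11.034^1.572 ≈ 43.61 mb.
P_c ≤ 1006 − 43.61 = 962.39, so the highest integer P_c is 962 mb.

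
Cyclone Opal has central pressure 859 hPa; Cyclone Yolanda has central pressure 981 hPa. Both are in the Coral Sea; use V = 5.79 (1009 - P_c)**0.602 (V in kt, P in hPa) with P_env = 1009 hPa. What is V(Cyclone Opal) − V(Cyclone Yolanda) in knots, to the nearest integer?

75 kt

Cyclone Opal: ΔP = 150; V ≈ 5.79 × 150^0.602 ≈ 118.22 kt.
Cyclone Yolanda: ΔP = 28; V ≈ 5.79 × 28^0.602 ≈ 43.04 kt.
Difference ≈ 118.22 − 43.04 = 75.18 → 75 kt.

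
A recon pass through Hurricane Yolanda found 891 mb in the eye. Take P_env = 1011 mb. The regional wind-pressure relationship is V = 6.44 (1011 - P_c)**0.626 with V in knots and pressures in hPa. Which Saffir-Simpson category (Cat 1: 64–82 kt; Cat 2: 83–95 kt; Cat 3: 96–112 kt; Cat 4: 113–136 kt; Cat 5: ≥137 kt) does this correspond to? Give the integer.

4

ΔP = 1011 − 891 = 120 mb.
V ≈ 6.44 × 120^0.626 = 6.44 × 20.02 ≈ 129 kt.
129 kt falls in the Category 4 band.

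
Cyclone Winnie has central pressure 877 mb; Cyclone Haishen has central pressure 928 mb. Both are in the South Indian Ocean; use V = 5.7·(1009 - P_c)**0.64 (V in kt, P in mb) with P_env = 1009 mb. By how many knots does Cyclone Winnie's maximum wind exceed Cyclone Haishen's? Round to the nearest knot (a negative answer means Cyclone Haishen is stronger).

Cyclone Winnie: ΔP = 132; V ≈ 5.7 × 132^0.64 ≈ 129.73 kt.
Cyclone Haishen: ΔP = 81; V ≈ 5.7 × 81^0.64 ≈ 94.91 kt.
Difference ≈ 129.73 − 94.91 = 34.82 → 35 kt.

35 kt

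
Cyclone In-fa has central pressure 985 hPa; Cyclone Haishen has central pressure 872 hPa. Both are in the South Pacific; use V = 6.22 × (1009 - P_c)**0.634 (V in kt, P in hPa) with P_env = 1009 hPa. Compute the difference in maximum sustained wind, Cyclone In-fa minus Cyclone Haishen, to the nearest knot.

-94 kt

Cyclone In-fa: ΔP = 24; V ≈ 6.22 × 24^0.634 ≈ 46.65 kt.
Cyclone Haishen: ΔP = 137; V ≈ 6.22 × 137^0.634 ≈ 140.76 kt.
Difference ≈ 46.65 − 140.76 = -94.11 → -94 kt.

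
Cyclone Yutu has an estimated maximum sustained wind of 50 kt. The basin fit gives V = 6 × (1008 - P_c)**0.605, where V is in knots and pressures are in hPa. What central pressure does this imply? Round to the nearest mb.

ΔP = (V / 6)^(1/0.605) = (50/6)^1.653.
50/6 = 8.333; 8.333^1.653 ≈ 33.27 mb.
P_c = 1008 − 33.27 = 974.73 ≈ 975 mb.

975 mb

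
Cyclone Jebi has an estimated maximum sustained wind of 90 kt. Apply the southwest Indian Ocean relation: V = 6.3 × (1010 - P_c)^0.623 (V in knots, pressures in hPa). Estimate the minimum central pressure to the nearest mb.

939 mb

ΔP = (V / 6.3)^(1/0.623) = (90/6.3)^1.605.
90/6.3 = 14.286; 14.286^1.605 ≈ 71.41 mb.
P_c = 1010 − 71.41 = 938.59 ≈ 939 mb.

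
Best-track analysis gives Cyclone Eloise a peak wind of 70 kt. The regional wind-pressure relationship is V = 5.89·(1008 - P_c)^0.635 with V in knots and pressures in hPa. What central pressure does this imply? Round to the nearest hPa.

959 hPa

ΔP = (V / 5.89)^(1/0.635) = (70/5.89)^1.575.
70/5.89 = 11.885; 11.885^1.575 ≈ 49.30 hPa.
P_c = 1008 − 49.30 = 958.70 ≈ 959 hPa.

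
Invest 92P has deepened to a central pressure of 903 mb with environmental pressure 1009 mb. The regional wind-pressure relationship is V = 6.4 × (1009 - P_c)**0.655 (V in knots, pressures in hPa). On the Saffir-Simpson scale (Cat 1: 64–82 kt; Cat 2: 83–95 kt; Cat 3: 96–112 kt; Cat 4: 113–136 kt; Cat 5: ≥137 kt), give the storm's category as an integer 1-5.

ΔP = 1009 − 903 = 106 mb.
V ≈ 6.4 × 106^0.655 = 6.4 × 21.21 ≈ 136 kt.
136 kt falls in the Category 4 band.

4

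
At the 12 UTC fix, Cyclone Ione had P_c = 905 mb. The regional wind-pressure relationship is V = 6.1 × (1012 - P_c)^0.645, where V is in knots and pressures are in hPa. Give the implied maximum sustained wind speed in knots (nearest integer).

124 kt

ΔP = 1012 − 905 = 107 mb.
107^0.645 ≈ 20.368.
V ≈ 6.1 × 20.368 ≈ 124.2 kt.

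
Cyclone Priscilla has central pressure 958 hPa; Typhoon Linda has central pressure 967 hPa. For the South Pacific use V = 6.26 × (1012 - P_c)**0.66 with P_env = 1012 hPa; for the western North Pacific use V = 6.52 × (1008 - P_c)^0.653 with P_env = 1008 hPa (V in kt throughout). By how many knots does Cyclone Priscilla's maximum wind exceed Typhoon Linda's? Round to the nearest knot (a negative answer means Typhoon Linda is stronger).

Cyclone Priscilla: ΔP = 54; V ≈ 6.26 × 54^0.66 ≈ 87.09 kt.
Typhoon Linda: ΔP = 41; V ≈ 6.52 × 41^0.653 ≈ 73.69 kt.
Difference ≈ 87.09 − 73.69 = 13.40 → 13 kt.

13 kt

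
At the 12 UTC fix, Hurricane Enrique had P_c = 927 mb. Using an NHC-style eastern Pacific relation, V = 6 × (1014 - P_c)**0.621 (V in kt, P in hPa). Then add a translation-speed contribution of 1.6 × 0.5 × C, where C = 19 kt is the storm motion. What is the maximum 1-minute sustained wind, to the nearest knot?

ΔP = 1014 − 927 = 87 mb.
87^0.621 ≈ 16.012.
V ≈ 6 × 16.012 ≈ 96.1 kt.
Translation term: 1.6 × 0.5 × 19 = 15.2 kt.
Corrected V ≈ 111.3 kt → 111 kt.

111 kt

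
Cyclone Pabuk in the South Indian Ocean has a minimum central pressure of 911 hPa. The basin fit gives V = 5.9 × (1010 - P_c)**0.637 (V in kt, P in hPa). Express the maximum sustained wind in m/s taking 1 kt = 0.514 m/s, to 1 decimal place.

56.6 m/s

ΔP = 1010 − 911 = 99 hPa.
V ≈ 5.9 × 99^0.637 = 5.9 × 18.673 ≈ 110.172 kt.
110.172 × 0.514 ≈ 56.63 m/s → 56.6 m/s.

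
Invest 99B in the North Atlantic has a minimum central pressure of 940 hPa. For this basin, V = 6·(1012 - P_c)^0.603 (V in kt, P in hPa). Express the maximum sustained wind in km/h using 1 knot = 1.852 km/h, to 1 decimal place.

146.5 km/h

ΔP = 1012 − 940 = 72 hPa.
V ≈ 6 × 72^0.603 = 6 × 13.182 ≈ 79.090 kt.
79.090 × 1.852 ≈ 146.48 km/h → 146.5 km/h.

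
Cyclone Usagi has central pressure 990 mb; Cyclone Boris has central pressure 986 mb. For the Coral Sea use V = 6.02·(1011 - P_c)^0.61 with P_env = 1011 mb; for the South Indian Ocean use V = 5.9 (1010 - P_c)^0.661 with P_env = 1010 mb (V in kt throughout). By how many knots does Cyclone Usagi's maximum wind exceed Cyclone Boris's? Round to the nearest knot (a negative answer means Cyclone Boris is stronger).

-10 kt

Cyclone Usagi: ΔP = 21; V ≈ 6.02 × 21^0.61 ≈ 38.56 kt.
Cyclone Boris: ΔP = 24; V ≈ 5.9 × 24^0.661 ≈ 48.21 kt.
Difference ≈ 38.56 − 48.21 = -9.65 → -10 kt.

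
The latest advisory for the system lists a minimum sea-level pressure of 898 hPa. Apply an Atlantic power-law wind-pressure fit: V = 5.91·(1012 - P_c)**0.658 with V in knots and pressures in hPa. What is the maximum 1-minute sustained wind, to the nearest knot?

133 kt

ΔP = 1012 − 898 = 114 hPa.
114^0.658 ≈ 22.565.
V ≈ 5.91 × 22.565 ≈ 133.4 kt.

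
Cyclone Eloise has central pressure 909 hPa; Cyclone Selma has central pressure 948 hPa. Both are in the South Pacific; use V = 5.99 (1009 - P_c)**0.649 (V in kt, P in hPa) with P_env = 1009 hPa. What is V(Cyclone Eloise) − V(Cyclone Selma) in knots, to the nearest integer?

Cyclone Eloise: ΔP = 100; V ≈ 5.99 × 100^0.649 ≈ 118.97 kt.
Cyclone Selma: ΔP = 61; V ≈ 5.99 × 61^0.649 ≈ 86.32 kt.
Difference ≈ 118.97 − 86.32 = 32.65 → 33 kt.

33 kt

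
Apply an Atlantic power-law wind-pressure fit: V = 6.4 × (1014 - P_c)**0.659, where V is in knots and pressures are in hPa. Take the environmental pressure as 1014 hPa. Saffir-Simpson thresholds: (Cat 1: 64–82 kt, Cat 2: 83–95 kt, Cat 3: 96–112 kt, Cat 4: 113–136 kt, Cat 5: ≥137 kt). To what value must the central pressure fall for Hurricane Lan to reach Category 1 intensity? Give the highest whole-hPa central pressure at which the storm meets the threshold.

Category 1 begins at V = 64 kt.
Required ΔP = (64/6.4)^(1/0.659) = 10.000^1.517 ≈ 32.92 hPa.
P_c ≤ 1014 − 32.92 = 981.08, so the highest integer P_c is 981 hPa.

981 hPa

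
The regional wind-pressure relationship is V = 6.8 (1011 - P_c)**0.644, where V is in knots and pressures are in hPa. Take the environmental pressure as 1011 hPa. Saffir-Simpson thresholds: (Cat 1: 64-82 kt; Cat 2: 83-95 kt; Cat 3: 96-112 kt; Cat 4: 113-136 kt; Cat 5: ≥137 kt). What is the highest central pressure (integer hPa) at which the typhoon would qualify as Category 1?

978 hPa

Category 1 begins at V = 64 kt.
Required ΔP = (64/6.8)^(1/0.644) = 9.412^1.553 ≈ 32.50 hPa.
P_c ≤ 1011 − 32.50 = 978.50, so the highest integer P_c is 978 hPa.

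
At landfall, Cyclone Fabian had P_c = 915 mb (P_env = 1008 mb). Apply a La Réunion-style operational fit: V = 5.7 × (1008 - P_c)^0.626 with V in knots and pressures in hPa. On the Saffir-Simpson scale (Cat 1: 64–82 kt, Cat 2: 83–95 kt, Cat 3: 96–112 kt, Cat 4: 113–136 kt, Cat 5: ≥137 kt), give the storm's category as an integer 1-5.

3

ΔP = 1008 − 915 = 93 mb.
V ≈ 5.7 × 93^0.626 = 5.7 × 17.07 ≈ 97 kt.
97 kt falls in the Category 3 band.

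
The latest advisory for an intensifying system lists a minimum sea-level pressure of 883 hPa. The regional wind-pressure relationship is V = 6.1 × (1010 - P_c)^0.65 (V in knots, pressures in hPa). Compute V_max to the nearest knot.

ΔP = 1010 − 883 = 127 hPa.
127^0.65 ≈ 23.306.
V ≈ 6.1 × 23.306 ≈ 142.2 kt.

142 kt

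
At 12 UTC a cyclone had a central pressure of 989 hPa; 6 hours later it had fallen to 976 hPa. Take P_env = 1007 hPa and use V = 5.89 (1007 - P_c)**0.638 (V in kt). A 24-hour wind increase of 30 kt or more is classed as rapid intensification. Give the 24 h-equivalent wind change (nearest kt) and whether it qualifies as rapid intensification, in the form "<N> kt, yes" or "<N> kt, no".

V₁: ΔP = 18, V ≈ 5.89 × 18^0.638 ≈ 37.24 kt.
V₂: ΔP = 31, V ≈ 5.89 × 31^0.638 ≈ 52.67 kt.
ΔV over 6 h = 15.43 kt → 24 h equivalent = 15.43 × 24/6 ≈ 61.72 kt.
62 kt ≥ 30 kt ⇒ rapid intensification.

62 kt, yes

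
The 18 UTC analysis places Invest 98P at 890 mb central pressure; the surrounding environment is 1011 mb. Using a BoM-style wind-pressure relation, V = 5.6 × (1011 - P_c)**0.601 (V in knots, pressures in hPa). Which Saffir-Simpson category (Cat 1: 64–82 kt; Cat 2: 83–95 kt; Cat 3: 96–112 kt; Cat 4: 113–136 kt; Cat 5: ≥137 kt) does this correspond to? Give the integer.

3

ΔP = 1011 − 890 = 121 mb.
V ≈ 5.6 × 121^0.601 = 5.6 × 17.85 ≈ 100 kt.
100 kt falls in the Category 3 band.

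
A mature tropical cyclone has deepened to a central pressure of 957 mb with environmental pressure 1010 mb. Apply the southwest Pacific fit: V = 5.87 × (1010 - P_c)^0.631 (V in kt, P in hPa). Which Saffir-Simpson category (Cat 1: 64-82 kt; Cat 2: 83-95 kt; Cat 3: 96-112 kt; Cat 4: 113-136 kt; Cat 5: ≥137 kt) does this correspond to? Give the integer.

1

ΔP = 1010 − 957 = 53 mb.
V ≈ 5.87 × 53^0.631 = 5.87 × 12.25 ≈ 72 kt.
72 kt falls in the Category 1 band.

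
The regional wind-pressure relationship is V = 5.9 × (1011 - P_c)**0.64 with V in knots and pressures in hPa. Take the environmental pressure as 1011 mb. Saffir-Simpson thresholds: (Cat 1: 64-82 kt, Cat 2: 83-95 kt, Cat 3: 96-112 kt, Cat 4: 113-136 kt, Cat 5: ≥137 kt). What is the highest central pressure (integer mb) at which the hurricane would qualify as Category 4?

910 mb

Category 4 begins at V = 113 kt.
Required ΔP = (113/5.9)^(1/0.64) = 19.153^1.562 ≈ 100.80 mb.
P_c ≤ 1011 − 100.80 = 910.20, so the highest integer P_c is 910 mb.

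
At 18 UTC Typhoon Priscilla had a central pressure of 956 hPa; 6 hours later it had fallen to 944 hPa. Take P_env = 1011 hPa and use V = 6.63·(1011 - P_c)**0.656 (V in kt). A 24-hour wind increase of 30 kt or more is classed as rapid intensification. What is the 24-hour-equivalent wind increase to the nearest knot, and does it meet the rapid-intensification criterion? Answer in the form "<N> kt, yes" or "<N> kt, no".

V₁: ΔP = 55, V ≈ 6.63 × 55^0.656 ≈ 91.87 kt.
V₂: ΔP = 67, V ≈ 6.63 × 67^0.656 ≈ 104.57 kt.
ΔV over 6 h = 12.70 kt → 24 h equivalent = 12.70 × 24/6 ≈ 50.80 kt.
51 kt ≥ 30 kt ⇒ rapid intensification.

51 kt, yes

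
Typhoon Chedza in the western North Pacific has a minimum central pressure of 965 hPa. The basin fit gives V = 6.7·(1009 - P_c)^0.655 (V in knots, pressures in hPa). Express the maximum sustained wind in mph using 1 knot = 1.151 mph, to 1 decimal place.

92.0 mph

ΔP = 1009 − 965 = 44 hPa.
V ≈ 6.7 × 44^0.655 = 6.7 × 11.925 ≈ 79.898 kt.
79.898 × 1.151 ≈ 91.96 mph → 92.0 mph.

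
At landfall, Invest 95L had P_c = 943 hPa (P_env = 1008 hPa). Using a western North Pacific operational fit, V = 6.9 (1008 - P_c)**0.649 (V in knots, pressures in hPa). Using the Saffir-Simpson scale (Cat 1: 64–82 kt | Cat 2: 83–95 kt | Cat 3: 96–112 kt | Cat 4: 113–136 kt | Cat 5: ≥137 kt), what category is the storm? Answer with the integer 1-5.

3

ΔP = 1008 − 943 = 65 hPa.
V ≈ 6.9 × 65^0.649 = 6.9 × 15.02 ≈ 104 kt.
104 kt falls in the Category 3 band.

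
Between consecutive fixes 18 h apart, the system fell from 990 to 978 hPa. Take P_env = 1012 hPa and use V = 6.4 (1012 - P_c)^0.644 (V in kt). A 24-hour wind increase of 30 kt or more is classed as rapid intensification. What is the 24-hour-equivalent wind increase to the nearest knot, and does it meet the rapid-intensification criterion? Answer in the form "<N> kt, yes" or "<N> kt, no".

20 kt, no

V₁: ΔP = 22, V ≈ 6.4 × 22^0.644 ≈ 46.85 kt.
V₂: ΔP = 34, V ≈ 6.4 × 34^0.644 ≈ 62.01 kt.
ΔV over 18 h = 15.16 kt → 24 h equivalent = 15.16 × 24/18 ≈ 20.21 kt.
20 kt < 30 kt ⇒ not rapid intensification.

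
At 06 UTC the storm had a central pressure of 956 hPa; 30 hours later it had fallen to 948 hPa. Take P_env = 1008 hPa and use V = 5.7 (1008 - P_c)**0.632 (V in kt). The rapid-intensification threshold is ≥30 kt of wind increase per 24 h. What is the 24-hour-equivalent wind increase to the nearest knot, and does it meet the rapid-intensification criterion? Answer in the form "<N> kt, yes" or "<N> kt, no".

V₁: ΔP = 52, V ≈ 5.7 × 52^0.632 ≈ 69.25 kt.
V₂: ΔP = 60, V ≈ 5.7 × 60^0.632 ≈ 75.80 kt.
ΔV over 30 h = 6.55 kt → 24 h equivalent = 6.55 × 24/30 ≈ 5.24 kt.
5 kt < 30 kt ⇒ not rapid intensification.

5 kt, no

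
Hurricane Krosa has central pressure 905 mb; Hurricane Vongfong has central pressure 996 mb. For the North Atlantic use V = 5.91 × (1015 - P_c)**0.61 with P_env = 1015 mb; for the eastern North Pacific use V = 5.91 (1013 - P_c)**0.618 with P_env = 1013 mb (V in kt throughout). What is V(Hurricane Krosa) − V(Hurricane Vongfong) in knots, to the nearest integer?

Hurricane Krosa: ΔP = 110; V ≈ 5.91 × 110^0.61 ≈ 103.95 kt.
Hurricane Vongfong: ΔP = 17; V ≈ 5.91 × 17^0.618 ≈ 34.04 kt.
Difference ≈ 103.95 − 34.04 = 69.91 → 70 kt.

70 kt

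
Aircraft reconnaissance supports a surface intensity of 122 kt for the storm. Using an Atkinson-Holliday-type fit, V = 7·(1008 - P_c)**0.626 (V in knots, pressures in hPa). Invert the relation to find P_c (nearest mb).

ΔP = (V / 7)^(1/0.626) = (122/7)^1.597.
122/7 = 17.429; 17.429^1.597 ≈ 96.13 mb.
P_c = 1008 − 96.13 = 911.87 ≈ 912 mb.

912 mb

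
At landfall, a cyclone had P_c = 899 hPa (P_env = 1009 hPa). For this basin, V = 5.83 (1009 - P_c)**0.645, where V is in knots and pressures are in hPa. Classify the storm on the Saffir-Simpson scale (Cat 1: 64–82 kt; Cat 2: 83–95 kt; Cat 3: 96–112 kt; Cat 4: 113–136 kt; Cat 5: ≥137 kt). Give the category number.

ΔP = 1009 − 899 = 110 hPa.
V ≈ 5.83 × 110^0.645 = 5.83 × 20.73 ≈ 121 kt.
121 kt falls in the Category 4 band.

4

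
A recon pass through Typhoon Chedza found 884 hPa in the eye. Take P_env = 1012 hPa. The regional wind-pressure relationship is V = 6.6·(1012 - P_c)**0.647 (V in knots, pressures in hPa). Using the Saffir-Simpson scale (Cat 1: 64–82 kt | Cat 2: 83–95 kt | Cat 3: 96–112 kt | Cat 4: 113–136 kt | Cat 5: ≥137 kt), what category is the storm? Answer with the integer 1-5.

5

ΔP = 1012 − 884 = 128 hPa.
V ≈ 6.6 × 128^0.647 = 6.6 × 23.09 ≈ 152 kt.
152 kt falls in the Category 5 band.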